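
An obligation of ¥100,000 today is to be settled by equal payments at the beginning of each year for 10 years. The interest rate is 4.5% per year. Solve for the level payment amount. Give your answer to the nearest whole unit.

Level annuity due; solve PV = PMT × [(1 − (1+r)^−n)/r] × (1+r) for PMT.
Periodic rate r = 0.045 per year.
With n = 10: PMT = 100,000 / ([(1 − (1+r)^−n)/r] × (1+r)) = ¥12,094

¥12,094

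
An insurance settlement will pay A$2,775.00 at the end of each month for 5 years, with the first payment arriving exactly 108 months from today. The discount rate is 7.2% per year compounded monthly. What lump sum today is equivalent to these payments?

Ordinary annuity of 60 payments, first payment at period 108.
Periodic rate r = 0.072/12 per month; n is counted in months.
The ordinary-annuity PV formula values the stream one period before the first payment (period 107); discount that back 107 periods:
PV₀ = 2,775 × [1 − (1+r)^−60] / r × (1+r)^−107 = A$73,539.38

A$73,539.38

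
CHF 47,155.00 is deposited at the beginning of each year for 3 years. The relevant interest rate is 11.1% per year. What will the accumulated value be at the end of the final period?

CHF 175,258.71

This is an annuity due: 3 deposits of CHF 47,155.00 at the beginning of each year.
Periodic rate r = 0.111 per year.
FV = PMT × [((1+r)^n − 1)/r] × (1+r) = 47,155 × [(1+r)^3 − 1] / r × (1+r) = CHF 175,258.71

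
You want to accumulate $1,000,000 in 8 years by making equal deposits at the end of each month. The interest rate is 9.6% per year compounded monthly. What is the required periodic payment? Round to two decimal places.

Level ordinary annuity; solve FV = PMT × [((1+r)^n − 1)/r] for PMT.
Periodic rate r = 0.096/12 per month; n is counted in months.
With n = 96: PMT = 1,000,000 / ([((1+r)^n − 1)/r]) = $6,963.34

$6,963.34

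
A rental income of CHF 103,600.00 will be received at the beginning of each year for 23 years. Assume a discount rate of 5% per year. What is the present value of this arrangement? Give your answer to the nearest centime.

CHF 1,467,287.07

This is an annuity due: 23 payments of CHF 103,600.00 at the beginning of each year.
Periodic rate r = 0.05 per year.
PV = PMT × [(1 − (1+r)^−n)/r] × (1+r) = 103,600 × [1 − (1+r)^−23] / r × (1+r) = CHF 1,467,287.07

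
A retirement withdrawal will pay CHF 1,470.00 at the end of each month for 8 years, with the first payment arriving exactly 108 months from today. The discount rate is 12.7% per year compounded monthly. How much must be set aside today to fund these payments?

Ordinary annuity of 96 payments, first payment at period 108.
Periodic rate r = 0.127/12 per month; n is counted in months.
The ordinary-annuity PV formula values the stream one period before the first payment (period 107); discount that back 107 periods:
PV₀ = 1,470 × [1 − (1+r)^−96] / r × (1+r)^−107 = CHF 28,638.40

CHF 28,638.40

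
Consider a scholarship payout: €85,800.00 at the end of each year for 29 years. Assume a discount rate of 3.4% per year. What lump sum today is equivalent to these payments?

This is an ordinary annuity: 29 payments of €85,800.00 at the end of each year.
Periodic rate r = 0.034 per year.
PV = PMT × [(1 − (1+r)^−n)/r] = 85,800 × [1 − (1+r)^−29] / r = €1,566,527.63

€1,566,527.63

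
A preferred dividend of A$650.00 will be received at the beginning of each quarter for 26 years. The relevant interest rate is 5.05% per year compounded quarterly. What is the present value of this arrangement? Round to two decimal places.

A$37,994.43

This is an annuity due: 104 payments of A$650.00 at the beginning of each quarter.
Periodic rate r = 0.0505/4 per quarter; n is counted in quarters.
PV = PMT × [(1 − (1+r)^−n)/r] × (1+r) = 650 × [1 − (1+r)^−104] / r × (1+r) = A$37,994.43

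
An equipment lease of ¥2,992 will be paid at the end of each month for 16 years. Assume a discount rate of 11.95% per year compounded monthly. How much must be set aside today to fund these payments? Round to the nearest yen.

¥255,628

This is an ordinary annuity: 192 payments of ¥2,992 at the end of each month.
Periodic rate r = 0.1195/12 per month; n is counted in months.
PV = PMT × [(1 − (1+r)^−n)/r] = 2,992 × [1 − (1+r)^−192] / r = ¥255,628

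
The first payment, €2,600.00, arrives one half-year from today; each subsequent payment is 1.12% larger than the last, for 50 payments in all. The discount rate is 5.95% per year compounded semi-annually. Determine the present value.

€83,682.02

Periodic rate r = 0.0595/2 per half-year; n is counted in half-years.
Growing ordinary annuity: PV = PMT₁ × [1 − ((1+g)/(1+r))^n] / (r − g) = 2,600 × [1 − ((1+0.0112)/(1+r))^50] / (r − 0.0112) = €83,682.02.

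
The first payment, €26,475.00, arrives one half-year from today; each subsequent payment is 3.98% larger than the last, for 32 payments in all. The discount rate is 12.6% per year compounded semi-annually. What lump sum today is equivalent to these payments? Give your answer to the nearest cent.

€577,944.48

Periodic rate r = 0.126/2 per half-year; n is counted in half-years.
Growing ordinary annuity: PV = PMT₁ × [1 − ((1+g)/(1+r))^n] / (r − g) = 26,475 × [1 − ((1+0.0398)/(1+r))^32] / (r − 0.0398) = €577,944.48.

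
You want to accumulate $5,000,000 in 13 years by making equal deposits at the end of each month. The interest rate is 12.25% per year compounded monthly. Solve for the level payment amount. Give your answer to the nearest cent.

Level ordinary annuity; solve FV = PMT × [((1+r)^n − 1)/r] for PMT.
Periodic rate r = 0.1225/12 per month; n is counted in months.
With n = 156: PMT = 5,000,000 / ([((1+r)^n − 1)/r]) = $13,166.97

$13,166.97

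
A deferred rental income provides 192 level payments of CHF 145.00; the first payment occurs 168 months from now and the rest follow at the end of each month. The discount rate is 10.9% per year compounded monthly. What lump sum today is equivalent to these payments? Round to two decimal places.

Ordinary annuity of 192 payments, first payment at period 168.
Periodic rate r = 0.109/12 per month; n is counted in months.
The ordinary-annuity PV formula values the stream one period before the first payment (period 167); discount that back 167 periods:
PV₀ = 145 × [1 − (1+r)^−192] / r × (1+r)^−167 = CHF 2,904.89

CHF 2,904.89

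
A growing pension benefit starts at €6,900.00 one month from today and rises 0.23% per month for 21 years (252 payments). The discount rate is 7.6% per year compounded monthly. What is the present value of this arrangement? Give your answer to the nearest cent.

€1,088,923.74

Periodic rate r = 0.076/12 per month; n is counted in months.
Growing ordinary annuity: PV = PMT₁ × [1 − ((1+g)/(1+r))^n] / (r − g) = 6,900 × [1 − ((1+0.0023)/(1+r))^252] / (r − 0.0023) = €1,088,923.74.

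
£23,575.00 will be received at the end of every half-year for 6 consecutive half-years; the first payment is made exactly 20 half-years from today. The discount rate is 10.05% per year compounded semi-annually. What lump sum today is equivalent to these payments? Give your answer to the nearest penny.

Ordinary annuity of 6 payments, first payment at period 20.
Periodic rate r = 0.1005/2 per half-year; n is counted in half-years.
The ordinary-annuity PV formula values the stream one period before the first payment (period 19); discount that back 19 periods:
PV₀ = 23,575 × [1 − (1+r)^−6] / r × (1+r)^−19 = £47,101.93

£47,101.93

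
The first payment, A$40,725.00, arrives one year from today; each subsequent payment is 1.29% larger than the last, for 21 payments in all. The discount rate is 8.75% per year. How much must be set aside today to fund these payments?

A$423,166.00

Periodic rate r = 0.0875 per year.
Growing ordinary annuity: PV = PMT₁ × [1 − ((1+g)/(1+r))^n] / (r − g) = 40,725 × [1 − ((1+0.0129)/(1+r))^21] / (r − 0.0129) = A$423,166.00.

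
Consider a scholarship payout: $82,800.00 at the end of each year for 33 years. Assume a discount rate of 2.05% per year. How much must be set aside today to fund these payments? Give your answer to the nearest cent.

This is an ordinary annuity: 33 payments of $82,800.00 at the end of each year.
Periodic rate r = 0.0205 per year.
PV = PMT × [(1 − (1+r)^−n)/r] = 82,800 × [1 − (1+r)^−33] / r = $1,971,516.49

$1,971,516.49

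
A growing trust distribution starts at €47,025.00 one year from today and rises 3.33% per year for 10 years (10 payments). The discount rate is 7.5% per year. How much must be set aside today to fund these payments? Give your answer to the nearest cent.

€368,469.52

Periodic rate r = 0.075 per year.
Growing ordinary annuity: PV = PMT₁ × [1 − ((1+g)/(1+r))^n] / (r − g) = 47,025 × [1 − ((1+0.0333)/(1+r))^10] / (r − 0.0333) = €368,469.52.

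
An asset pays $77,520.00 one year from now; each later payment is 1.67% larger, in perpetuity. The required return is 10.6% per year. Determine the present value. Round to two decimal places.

$868,085.11

Periodic rate r = 0.106 per year.
Growing perpetuity (Gordon): PV = PMT₁ / (r − g) = 77,520 / (r − 0.0167) = $868,085.11.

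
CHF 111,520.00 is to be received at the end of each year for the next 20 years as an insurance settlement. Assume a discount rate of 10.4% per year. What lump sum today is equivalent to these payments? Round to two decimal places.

CHF 924,077.06

This is an ordinary annuity: 20 payments of CHF 111,520.00 at the end of each year.
Periodic rate r = 0.104 per year.
PV = PMT × [(1 − (1+r)^−n)/r] = 111,520 × [1 − (1+r)^−20] / r = CHF 924,077.06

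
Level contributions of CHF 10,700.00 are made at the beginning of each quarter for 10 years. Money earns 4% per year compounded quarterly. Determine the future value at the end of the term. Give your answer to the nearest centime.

This is an annuity due: 40 deposits of CHF 10,700.00 at the beginning of each quarter.
Periodic rate r = 0.04/4 per quarter; n is counted in quarters.
FV = PMT × [((1+r)^n − 1)/r] × (1+r) = 10,700 × [(1+r)^40 − 1] / r × (1+r) = CHF 528,315.04

CHF 528,315.04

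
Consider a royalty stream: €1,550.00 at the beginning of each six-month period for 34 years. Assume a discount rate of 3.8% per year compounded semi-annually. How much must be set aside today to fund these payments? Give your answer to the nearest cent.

This is an annuity due: 68 payments of €1,550.00 at the beginning of each six-month period.
Periodic rate r = 0.038/2 per half-year; n is counted in half-years.
PV = PMT × [(1 − (1+r)^−n)/r] × (1+r) = 1,550 × [1 − (1+r)^−68] / r × (1+r) = €60,013.21

€60,013.21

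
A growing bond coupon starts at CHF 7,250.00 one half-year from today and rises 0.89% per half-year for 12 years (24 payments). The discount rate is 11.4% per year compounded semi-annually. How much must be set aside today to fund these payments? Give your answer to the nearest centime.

CHF 101,438.86

Periodic rate r = 0.114/2 per half-year; n is counted in half-years.
Growing ordinary annuity: PV = PMT₁ × [1 − ((1+g)/(1+r))^n] / (r − g) = 7,250 × [1 − ((1+0.0089)/(1+r))^24] / (r − 0.0089) = CHF 101,438.86.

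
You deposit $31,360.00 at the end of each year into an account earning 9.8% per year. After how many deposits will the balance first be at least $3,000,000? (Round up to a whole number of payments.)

Periodic rate r = 0.098 per year.
Ordinary annuity FV: 3,000,000 = 31,360 × [((1+r)^n − 1)/r].
(1+r)^n = 1 + 3,000,000 × r / 31,360, so n = ln(1 + 3,000,000·r/31,360) / ln(1+r) = 25.02.
Round up to a whole number of payments: n = 26.

26 payments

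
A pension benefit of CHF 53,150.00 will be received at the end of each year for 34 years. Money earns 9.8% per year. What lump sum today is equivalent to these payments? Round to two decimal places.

CHF 519,763.11

This is an ordinary annuity: 34 payments of CHF 53,150.00 at the end of each year.
Periodic rate r = 0.098 per year.
PV = PMT × [(1 − (1+r)^−n)/r] = 53,150 × [1 − (1+r)^−34] / r = CHF 519,763.11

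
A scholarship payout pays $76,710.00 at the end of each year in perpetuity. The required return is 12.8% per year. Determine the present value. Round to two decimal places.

$599,296.88

Periodic rate r = 0.128 per year.
Level perpetuity: PV = PMT / r = 76,710 / (0.128) = $599,296.88.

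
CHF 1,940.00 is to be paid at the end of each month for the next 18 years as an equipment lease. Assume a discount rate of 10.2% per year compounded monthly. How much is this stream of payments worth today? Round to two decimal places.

This is an ordinary annuity: 216 payments of CHF 1,940.00 at the end of each month.
Periodic rate r = 0.102/12 per month; n is counted in months.
PV = PMT × [(1 − (1+r)^−n)/r] = 1,940 × [1 − (1+r)^−216] / r = CHF 191,558.80

CHF 191,558.80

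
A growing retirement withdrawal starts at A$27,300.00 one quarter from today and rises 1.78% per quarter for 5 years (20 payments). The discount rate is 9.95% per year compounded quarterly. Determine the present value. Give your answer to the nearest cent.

Periodic rate r = 0.0995/4 per quarter; n is counted in quarters.
Growing ordinary annuity: PV = PMT₁ × [1 − ((1+g)/(1+r))^n] / (r − g) = 27,300 × [1 − ((1+0.0178)/(1+r))^20] / (r − 0.0178) = A$499,215.26.

A$499,215.26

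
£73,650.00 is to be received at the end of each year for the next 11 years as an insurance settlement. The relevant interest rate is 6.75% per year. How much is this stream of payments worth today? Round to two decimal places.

This is an ordinary annuity: 11 payments of £73,650.00 at the end of each year.
Periodic rate r = 0.0675 per year.
PV = PMT × [(1 − (1+r)^−n)/r] = 73,650 × [1 − (1+r)^−11] / r = £559,220.58

£559,220.58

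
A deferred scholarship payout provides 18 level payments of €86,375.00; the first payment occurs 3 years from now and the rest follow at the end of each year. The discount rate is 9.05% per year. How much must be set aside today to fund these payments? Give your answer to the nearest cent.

Ordinary annuity of 18 payments, first payment at period 3.
Periodic rate r = 0.0905 per year.
The ordinary-annuity PV formula values the stream one period before the first payment (period 2); discount that back 2 periods:
PV₀ = 86,375 × [1 − (1+r)^−18] / r × (1+r)^−2 = €633,836.52

€633,836.52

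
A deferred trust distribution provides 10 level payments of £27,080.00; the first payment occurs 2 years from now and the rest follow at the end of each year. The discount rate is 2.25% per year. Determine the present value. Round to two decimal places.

Ordinary annuity of 10 payments, first payment at period 2.
Periodic rate r = 0.0225 per year.
The ordinary-annuity PV formula values the stream one period before the first payment (period 1); discount that back 1 periods:
PV₀ = 27,080 × [1 − (1+r)^−10] / r × (1+r)^−1 = £234,813.83

£234,813.83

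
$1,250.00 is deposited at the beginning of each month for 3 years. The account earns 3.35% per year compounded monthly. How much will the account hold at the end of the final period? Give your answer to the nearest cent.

This is an annuity due: 36 deposits of $1,250.00 at the beginning of each month.
Periodic rate r = 0.0335/12 per month; n is counted in months.
FV = PMT × [((1+r)^n − 1)/r] × (1+r) = 1,250 × [(1+r)^36 − 1] / r × (1+r) = $47,401.59

$47,401.59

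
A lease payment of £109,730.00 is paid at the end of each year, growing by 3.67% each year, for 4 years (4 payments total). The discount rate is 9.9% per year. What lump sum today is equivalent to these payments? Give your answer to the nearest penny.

£366,686.36

Periodic rate r = 0.099 per year.
Growing ordinary annuity: PV = PMT₁ × [1 − ((1+g)/(1+r))^n] / (r − g) = 109,730 × [1 − ((1+0.0367)/(1+r))^4] / (r − 0.0367) = £366,686.36.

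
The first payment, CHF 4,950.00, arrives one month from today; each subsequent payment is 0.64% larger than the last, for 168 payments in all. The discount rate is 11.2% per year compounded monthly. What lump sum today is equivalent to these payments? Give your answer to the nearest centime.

CHF 652,610.94

Periodic rate r = 0.112/12 per month; n is counted in months.
Growing ordinary annuity: PV = PMT₁ × [1 − ((1+g)/(1+r))^n] / (r − g) = 4,950 × [1 − ((1+0.0064)/(1+r))^168] / (r − 0.0064) = CHF 652,610.94.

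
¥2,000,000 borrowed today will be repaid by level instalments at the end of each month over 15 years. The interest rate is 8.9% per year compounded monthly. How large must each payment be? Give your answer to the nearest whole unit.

Level ordinary annuity; solve PV = PMT × [(1 − (1+r)^−n)/r] for PMT.
Periodic rate r = 0.089/12 per month; n is counted in months.
With n = 180: PMT = 2,000,000 / ([(1 − (1+r)^−n)/r]) = ¥20,167

¥20,167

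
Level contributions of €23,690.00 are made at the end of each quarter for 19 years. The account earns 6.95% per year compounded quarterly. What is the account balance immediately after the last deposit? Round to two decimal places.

This is an ordinary annuity: 76 deposits of €23,690.00 at the end of each quarter.
Periodic rate r = 0.0695/4 per quarter; n is counted in quarters.
FV = PMT × [((1+r)^n − 1)/r] = 23,690 × [(1+r)^76 − 1] / r = €3,685,495.03

€3,685,495.03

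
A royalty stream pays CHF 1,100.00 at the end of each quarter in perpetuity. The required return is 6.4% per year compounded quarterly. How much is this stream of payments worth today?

CHF 68,750.00

Periodic rate r = 0.064/4 per quarter.
Level perpetuity: PV = PMT / r = 1,100 / (0.064/4) = CHF 68,750.00.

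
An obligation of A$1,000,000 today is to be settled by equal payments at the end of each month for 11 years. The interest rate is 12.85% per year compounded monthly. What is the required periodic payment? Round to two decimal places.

Level ordinary annuity; solve PV = PMT × [(1 − (1+r)^−n)/r] for PMT.
Periodic rate r = 0.1285/12 per month; n is counted in months.
With n = 132: PMT = 1,000,000 / ([(1 − (1+r)^−n)/r]) = A$14,185.58

A$14,185.58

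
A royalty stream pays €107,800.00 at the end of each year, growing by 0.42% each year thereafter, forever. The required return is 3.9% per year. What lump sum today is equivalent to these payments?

€3,097,701.15

Periodic rate r = 0.039 per year.
Growing perpetuity (Gordon): PV = PMT₁ / (r − g) = 107,800 / (r − 0.0042) = €3,097,701.15.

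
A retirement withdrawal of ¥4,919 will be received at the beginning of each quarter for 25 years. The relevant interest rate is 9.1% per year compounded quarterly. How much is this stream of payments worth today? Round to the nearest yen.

¥197,819

This is an annuity due: 100 payments of ¥4,919 at the beginning of each quarter.
Periodic rate r = 0.091/4 per quarter; n is counted in quarters.
PV = PMT × [(1 − (1+r)^−n)/r] × (1+r) = 4,919 × [1 − (1+r)^−100] / r × (1+r) = ¥197,819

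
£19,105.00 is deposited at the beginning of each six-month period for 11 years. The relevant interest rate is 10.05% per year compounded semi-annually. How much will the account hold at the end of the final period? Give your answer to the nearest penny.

This is an annuity due: 22 deposits of £19,105.00 at the beginning of each six-month period.
Periodic rate r = 0.1005/2 per half-year; n is counted in half-years.
FV = PMT × [((1+r)^n − 1)/r] × (1+r) = 19,105 × [(1+r)^22 − 1] / r × (1+r) = £774,898.09

£774,898.09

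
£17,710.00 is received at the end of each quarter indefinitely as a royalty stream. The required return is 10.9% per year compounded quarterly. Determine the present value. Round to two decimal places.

Periodic rate r = 0.109/4 per quarter.
Level perpetuity: PV = PMT / r = 17,710 / (0.109/4) = £649,908.26.

£649,908.26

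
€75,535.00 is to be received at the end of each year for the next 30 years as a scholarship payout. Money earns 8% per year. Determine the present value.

This is an ordinary annuity: 30 payments of €75,535.00 at the end of each year.
Periodic rate r = 0.08 per year.
PV = PMT × [(1 − (1+r)^−n)/r] = 75,535 × [1 − (1+r)^−30] / r = €850,356.66

€850,356.66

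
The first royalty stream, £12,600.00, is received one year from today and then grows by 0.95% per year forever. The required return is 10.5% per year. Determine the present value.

Periodic rate r = 0.105 per year.
Growing perpetuity (Gordon): PV = PMT₁ / (r − g) = 12,600 / (r − 0.0095) = £131,937.17.

£131,937.17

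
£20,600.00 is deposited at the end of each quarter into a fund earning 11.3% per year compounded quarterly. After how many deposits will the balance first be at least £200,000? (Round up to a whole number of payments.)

9 payments

Periodic rate r = 0.113/4 per quarter; n is counted in quarters.
Ordinary annuity FV: 200,000 = 20,600 × [((1+r)^n − 1)/r].
(1+r)^n = 1 + 200,000 × r / 20,600, so n = ln(1 + 200,000·r/20,600) / ln(1+r) = 8.70.
Round up to a whole number of payments: n = 9.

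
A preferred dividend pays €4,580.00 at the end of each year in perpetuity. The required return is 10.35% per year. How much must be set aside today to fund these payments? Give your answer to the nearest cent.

Periodic rate r = 0.1035 per year.
Level perpetuity: PV = PMT / r = 4,580 / (0.1035) = €44,251.21.

€44,251.21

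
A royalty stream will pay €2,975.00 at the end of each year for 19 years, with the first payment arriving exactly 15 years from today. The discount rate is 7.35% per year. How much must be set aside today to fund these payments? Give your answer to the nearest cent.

Ordinary annuity of 19 payments, first payment at period 15.
Periodic rate r = 0.0735 per year.
The ordinary-annuity PV formula values the stream one period before the first payment (period 14); discount that back 14 periods:
PV₀ = 2,975 × [1 − (1+r)^−19] / r × (1+r)^−14 = €11,098.83

€11,098.83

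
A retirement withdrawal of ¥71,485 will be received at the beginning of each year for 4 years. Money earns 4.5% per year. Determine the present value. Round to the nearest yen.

This is an annuity due: 4 payments of ¥71,485 at the beginning of each year.
Periodic rate r = 0.045 per year.
PV = PMT × [(1 − (1+r)^−n)/r] × (1+r) = 71,485 × [1 − (1+r)^−4] / r × (1+r) = ¥267,995

¥267,995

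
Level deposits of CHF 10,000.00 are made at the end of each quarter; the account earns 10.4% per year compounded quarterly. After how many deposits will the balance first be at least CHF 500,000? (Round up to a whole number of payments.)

33 payments

Periodic rate r = 0.104/4 per quarter; n is counted in quarters.
Ordinary annuity FV: 500,000 = 10,000 × [((1+r)^n − 1)/r].
(1+r)^n = 1 + 500,000 × r / 10,000, so n = ln(1 + 500,000·r/10,000) / ln(1+r) = 32.45.
Round up to a whole number of payments: n = 33.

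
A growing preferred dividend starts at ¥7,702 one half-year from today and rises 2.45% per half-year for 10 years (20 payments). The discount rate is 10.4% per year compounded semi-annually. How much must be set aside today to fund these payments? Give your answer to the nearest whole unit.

Periodic rate r = 0.104/2 per half-year; n is counted in half-years.
Growing ordinary annuity: PV = PMT₁ × [1 − ((1+g)/(1+r))^n] / (r − g) = 7,702 × [1 − ((1+0.0245)/(1+r))^20] / (r − 0.0245) = ¥115,182.

¥115,182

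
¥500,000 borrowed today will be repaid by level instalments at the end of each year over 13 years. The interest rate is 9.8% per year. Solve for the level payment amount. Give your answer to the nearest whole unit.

Level ordinary annuity; solve PV = PMT × [(1 − (1+r)^−n)/r] for PMT.
Periodic rate r = 0.098 per year.
With n = 13: PMT = 500,000 / ([(1 − (1+r)^−n)/r]) = ¥69,662

¥69,662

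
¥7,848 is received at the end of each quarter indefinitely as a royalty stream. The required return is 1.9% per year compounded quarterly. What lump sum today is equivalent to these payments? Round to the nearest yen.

Periodic rate r = 0.019/4 per quarter.
Level perpetuity: PV = PMT / r = 7,848 / (0.019/4) = ¥1,652,211.

¥1,652,211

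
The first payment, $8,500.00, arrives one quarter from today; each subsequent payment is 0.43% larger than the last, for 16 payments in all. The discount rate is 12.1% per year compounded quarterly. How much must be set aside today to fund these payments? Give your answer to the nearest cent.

Periodic rate r = 0.121/4 per quarter; n is counted in quarters.
Growing ordinary annuity: PV = PMT₁ × [1 − ((1+g)/(1+r))^n] / (r − g) = 8,500 × [1 − ((1+0.0043)/(1+r))^16] / (r − 0.0043) = $109,774.49.

$109,774.49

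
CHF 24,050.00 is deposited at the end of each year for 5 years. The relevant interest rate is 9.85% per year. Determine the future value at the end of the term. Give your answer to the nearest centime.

CHF 146,389.82

This is an ordinary annuity: 5 deposits of CHF 24,050.00 at the end of each year.
Periodic rate r = 0.0985 per year.
FV = PMT × [((1+r)^n − 1)/r] = 24,050 × [(1+r)^5 − 1] / r = CHF 146,389.82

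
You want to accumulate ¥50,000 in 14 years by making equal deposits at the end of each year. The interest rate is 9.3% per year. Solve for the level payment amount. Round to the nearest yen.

¥1,880

Level ordinary annuity; solve FV = PMT × [((1+r)^n − 1)/r] for PMT.
Periodic rate r = 0.093 per year.
With n = 14: PMT = 50,000 / ([((1+r)^n − 1)/r]) = ¥1,880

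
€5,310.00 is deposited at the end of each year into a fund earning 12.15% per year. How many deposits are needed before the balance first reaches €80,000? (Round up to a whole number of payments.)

Periodic rate r = 0.1215 per year.
Ordinary annuity FV: 80,000 = 5,310 × [((1+r)^n − 1)/r].
(1+r)^n = 1 + 80,000 × r / 5,310, so n = ln(1 + 80,000·r/5,310) / ln(1+r) = 9.07.
Round up to a whole number of payments: n = 10.

10 payments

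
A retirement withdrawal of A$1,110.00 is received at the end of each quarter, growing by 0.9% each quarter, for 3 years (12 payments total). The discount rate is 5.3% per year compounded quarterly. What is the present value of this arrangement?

A$12,846.75

Periodic rate r = 0.053/4 per quarter; n is counted in quarters.
Growing ordinary annuity: PV = PMT₁ × [1 − ((1+g)/(1+r))^n] / (r − g) = 1,110 × [1 − ((1+0.009)/(1+r))^12] / (r − 0.009) = A$12,846.75.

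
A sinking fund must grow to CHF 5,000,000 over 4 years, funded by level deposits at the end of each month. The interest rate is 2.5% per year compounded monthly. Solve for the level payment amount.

Level ordinary annuity; solve FV = PMT × [((1+r)^n − 1)/r] for PMT.
Periodic rate r = 0.025/12 per month; n is counted in months.
With n = 48: PMT = 5,000,000 / ([((1+r)^n − 1)/r]) = CHF 99,153.50

CHF 99,153.50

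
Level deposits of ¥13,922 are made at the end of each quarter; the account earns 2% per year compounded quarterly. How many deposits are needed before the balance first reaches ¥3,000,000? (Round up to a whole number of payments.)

147 payments

Periodic rate r = 0.02/4 per quarter; n is counted in quarters.
Ordinary annuity FV: 3,000,000 = 13,922 × [((1+r)^n − 1)/r].
(1+r)^n = 1 + 3,000,000 × r / 13,922, so n = ln(1 + 3,000,000·r/13,922) / ln(1+r) = 146.59.
Round up to a whole number of payments: n = 147.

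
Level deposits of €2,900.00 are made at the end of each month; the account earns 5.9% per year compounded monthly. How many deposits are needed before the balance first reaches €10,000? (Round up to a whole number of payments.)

4 payments

Periodic rate r = 0.059/12 per month; n is counted in months.
Ordinary annuity FV: 10,000 = 2,900 × [((1+r)^n − 1)/r].
(1+r)^n = 1 + 10,000 × r / 2,900, so n = ln(1 + 10,000·r/2,900) / ln(1+r) = 3.43.
Round up to a whole number of payments: n = 4.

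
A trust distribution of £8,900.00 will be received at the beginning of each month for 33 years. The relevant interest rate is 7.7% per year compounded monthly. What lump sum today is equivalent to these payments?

£1,285,035.97

This is an annuity due: 396 payments of £8,900.00 at the beginning of each month.
Periodic rate r = 0.077/12 per month; n is counted in months.
PV = PMT × [(1 − (1+r)^−n)/r] × (1+r) = 8,900 × [1 − (1+r)^−396] / r × (1+r) = £1,285,035.97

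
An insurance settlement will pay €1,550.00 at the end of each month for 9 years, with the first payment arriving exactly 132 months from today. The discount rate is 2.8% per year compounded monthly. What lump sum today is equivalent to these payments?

€108,928.88

Ordinary annuity of 108 payments, first payment at period 132.
Periodic rate r = 0.028/12 per month; n is counted in months.
The ordinary-annuity PV formula values the stream one period before the first payment (period 131); discount that back 131 periods:
PV₀ = 1,550 × [1 − (1+r)^−108] / r × (1+r)^−131 = €108,928.88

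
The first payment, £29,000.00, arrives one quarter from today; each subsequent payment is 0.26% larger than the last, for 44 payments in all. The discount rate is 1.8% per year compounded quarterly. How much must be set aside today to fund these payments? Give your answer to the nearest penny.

Periodic rate r = 0.018/4 per quarter; n is counted in quarters.
Growing ordinary annuity: PV = PMT₁ × [1 − ((1+g)/(1+r))^n] / (r − g) = 29,000 × [1 − ((1+0.0026)/(1+r))^44] / (r − 0.0026) = £1,219,966.94.

£1,219,966.94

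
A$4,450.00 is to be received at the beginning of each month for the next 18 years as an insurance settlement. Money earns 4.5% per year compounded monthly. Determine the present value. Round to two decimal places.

This is an annuity due: 216 payments of A$4,450.00 at the beginning of each month.
Periodic rate r = 0.045/12 per month; n is counted in months.
PV = PMT × [(1 − (1+r)^−n)/r] × (1+r) = 4,450 × [1 − (1+r)^−216] / r × (1+r) = A$660,435.46

A$660,435.46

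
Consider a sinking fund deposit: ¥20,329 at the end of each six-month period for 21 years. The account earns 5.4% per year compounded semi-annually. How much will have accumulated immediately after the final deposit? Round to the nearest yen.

¥1,552,286

This is an ordinary annuity: 42 deposits of ¥20,329 at the end of each six-month period.
Periodic rate r = 0.054/2 per half-year; n is counted in half-years.
FV = PMT × [((1+r)^n − 1)/r] = 20,329 × [(1+r)^42 − 1] / r = ¥1,552,286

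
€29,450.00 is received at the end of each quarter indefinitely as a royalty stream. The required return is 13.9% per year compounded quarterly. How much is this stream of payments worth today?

Periodic rate r = 0.139/4 per quarter.
Level perpetuity: PV = PMT / r = 29,450 / (0.139/4) = €847,482.01.

€847,482.01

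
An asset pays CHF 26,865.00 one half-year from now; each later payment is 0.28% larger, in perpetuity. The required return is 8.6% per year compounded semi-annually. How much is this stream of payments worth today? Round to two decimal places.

CHF 668,283.58

Periodic rate r = 0.086/2 per half-year.
Growing perpetuity (Gordon): PV = PMT₁ / (r − g) = 26,865 / (r − 0.0028) = CHF 668,283.58.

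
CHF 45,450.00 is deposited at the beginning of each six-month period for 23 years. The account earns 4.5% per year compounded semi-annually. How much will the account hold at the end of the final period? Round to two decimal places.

This is an annuity due: 46 deposits of CHF 45,450.00 at the beginning of each six-month period.
Periodic rate r = 0.045/2 per half-year; n is counted in half-years.
FV = PMT × [((1+r)^n − 1)/r] × (1+r) = 45,450 × [(1+r)^46 − 1] / r × (1+r) = CHF 3,682,688.89

CHF 3,682,688.89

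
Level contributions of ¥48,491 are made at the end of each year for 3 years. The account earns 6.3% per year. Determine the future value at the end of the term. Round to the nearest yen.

This is an ordinary annuity: 3 deposits of ¥48,491 at the end of each year.
Periodic rate r = 0.063 per year.
FV = PMT × [((1+r)^n − 1)/r] = 48,491 × [(1+r)^3 − 1] / r = ¥154,830

¥154,830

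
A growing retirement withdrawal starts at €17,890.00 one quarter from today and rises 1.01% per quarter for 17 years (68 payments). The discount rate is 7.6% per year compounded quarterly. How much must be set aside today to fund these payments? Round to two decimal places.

€903,098.50

Periodic rate r = 0.076/4 per quarter; n is counted in quarters.
Growing ordinary annuity: PV = PMT₁ × [1 − ((1+g)/(1+r))^n] / (r − g) = 17,890 × [1 − ((1+0.0101)/(1+r))^68] / (r − 0.0101) = €903,098.50.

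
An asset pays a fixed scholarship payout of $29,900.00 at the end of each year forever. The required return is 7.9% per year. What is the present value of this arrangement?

$378,481.01

Periodic rate r = 0.079 per year.
Level perpetuity: PV = PMT / r = 29,900 / (0.079) = $378,481.01.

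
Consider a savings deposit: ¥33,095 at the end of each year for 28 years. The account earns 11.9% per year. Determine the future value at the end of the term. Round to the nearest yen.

¥6,200,143

This is an ordinary annuity: 28 deposits of ¥33,095 at the end of each year.
Periodic rate r = 0.119 per year.
FV = PMT × [((1+r)^n − 1)/r] = 33,095 × [(1+r)^28 − 1] / r = ¥6,200,143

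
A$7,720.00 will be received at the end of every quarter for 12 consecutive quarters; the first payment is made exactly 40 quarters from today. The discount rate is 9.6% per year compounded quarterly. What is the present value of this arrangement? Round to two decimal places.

A$31,594.03

Ordinary annuity of 12 payments, first payment at period 40.
Periodic rate r = 0.096/4 per quarter; n is counted in quarters.
The ordinary-annuity PV formula values the stream one period before the first payment (period 39); discount that back 39 periods:
PV₀ = 7,720 × [1 − (1+r)^−12] / r × (1+r)^−39 = A$31,594.03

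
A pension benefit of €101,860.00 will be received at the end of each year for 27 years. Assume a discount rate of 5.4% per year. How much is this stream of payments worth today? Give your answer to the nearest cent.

This is an ordinary annuity: 27 payments of €101,860.00 at the end of each year.
Periodic rate r = 0.054 per year.
PV = PMT × [(1 − (1+r)^−n)/r] = 101,860 × [1 − (1+r)^−27] / r = €1,430,350.29

€1,430,350.29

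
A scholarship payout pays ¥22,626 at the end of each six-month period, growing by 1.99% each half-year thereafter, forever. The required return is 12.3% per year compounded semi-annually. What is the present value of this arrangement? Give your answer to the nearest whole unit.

Periodic rate r = 0.123/2 per half-year.
Growing perpetuity (Gordon): PV = PMT₁ / (r − g) = 22,626 / (r − 0.0199) = ¥543,894.

¥543,894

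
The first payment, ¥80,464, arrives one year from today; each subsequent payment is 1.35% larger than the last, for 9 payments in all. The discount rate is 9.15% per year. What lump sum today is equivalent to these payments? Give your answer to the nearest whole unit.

Periodic rate r = 0.0915 per year.
Growing ordinary annuity: PV = PMT₁ × [1 − ((1+g)/(1+r))^n] / (r − g) = 80,464 × [1 − ((1+0.0135)/(1+r))^9] / (r − 0.0135) = ¥502,283.

¥502,283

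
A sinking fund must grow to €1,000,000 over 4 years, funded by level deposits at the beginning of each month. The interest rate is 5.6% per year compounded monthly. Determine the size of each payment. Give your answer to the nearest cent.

€18,548.85

Level annuity due; solve FV = PMT × [((1+r)^n − 1)/r] × (1+r) for PMT.
Periodic rate r = 0.056/12 per month; n is counted in months.
With n = 48: PMT = 1,000,000 / ([((1+r)^n − 1)/r] × (1+r)) = €18,548.85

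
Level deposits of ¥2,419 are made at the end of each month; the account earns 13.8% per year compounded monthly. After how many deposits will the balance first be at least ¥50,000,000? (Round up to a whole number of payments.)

Periodic rate r = 0.138/12 per month; n is counted in months.
Ordinary annuity FV: 50,000,000 = 2,419 × [((1+r)^n − 1)/r].
(1+r)^n = 1 + 50,000,000 × r / 2,419, so n = ln(1 + 50,000,000·r/2,419) / ln(1+r) = 478.84.
Round up to a whole number of payments: n = 479.

479 payments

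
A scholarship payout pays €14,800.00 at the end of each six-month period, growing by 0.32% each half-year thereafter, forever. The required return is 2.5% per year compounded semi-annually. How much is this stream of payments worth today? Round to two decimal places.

Periodic rate r = 0.025/2 per half-year.
Growing perpetuity (Gordon): PV = PMT₁ / (r − g) = 14,800 / (r − 0.0032) = €1,591,397.85.

€1,591,397.85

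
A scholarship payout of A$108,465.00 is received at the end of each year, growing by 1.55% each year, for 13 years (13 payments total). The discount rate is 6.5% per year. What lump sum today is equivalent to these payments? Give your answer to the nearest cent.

Periodic rate r = 0.065 per year.
Growing ordinary annuity: PV = PMT₁ × [1 − ((1+g)/(1+r))^n] / (r − g) = 108,465 × [1 − ((1+0.0155)/(1+r))^13] / (r − 0.0155) = A$1,010,949.70.

A$1,010,949.70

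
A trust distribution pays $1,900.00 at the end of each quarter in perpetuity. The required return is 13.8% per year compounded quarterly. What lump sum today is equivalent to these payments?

$55,072.46

Periodic rate r = 0.138/4 per quarter.
Level perpetuity: PV = PMT / r = 1,900 / (0.138/4) = $55,072.46.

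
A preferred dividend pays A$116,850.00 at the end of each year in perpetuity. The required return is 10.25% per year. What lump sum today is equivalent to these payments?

A$1,140,000.00

Periodic rate r = 0.1025 per year.
Level perpetuity: PV = PMT / r = 116,850 / (0.1025) = A$1,140,000.00.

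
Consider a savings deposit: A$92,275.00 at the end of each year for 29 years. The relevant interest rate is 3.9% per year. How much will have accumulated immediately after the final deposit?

A$4,809,774.36

This is an ordinary annuity: 29 deposits of A$92,275.00 at the end of each year.
Periodic rate r = 0.039 per year.
FV = PMT × [((1+r)^n − 1)/r] = 92,275 × [(1+r)^29 − 1] / r = A$4,809,774.36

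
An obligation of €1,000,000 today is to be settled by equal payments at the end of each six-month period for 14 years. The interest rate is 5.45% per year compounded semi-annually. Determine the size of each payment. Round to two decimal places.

Level ordinary annuity; solve PV = PMT × [(1 − (1+r)^−n)/r] for PMT.
Periodic rate r = 0.0545/2 per half-year; n is counted in half-years.
With n = 28: PMT = 1,000,000 / ([(1 − (1+r)^−n)/r]) = €51,517.24

€51,517.24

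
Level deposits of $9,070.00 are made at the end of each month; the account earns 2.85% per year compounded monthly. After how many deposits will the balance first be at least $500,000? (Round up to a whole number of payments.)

52 payments

Periodic rate r = 0.0285/12 per month; n is counted in months.
Ordinary annuity FV: 500,000 = 9,070 × [((1+r)^n − 1)/r].
(1+r)^n = 1 + 500,000 × r / 9,070, so n = ln(1 + 500,000·r/9,070) / ln(1+r) = 51.87.
Round up to a whole number of payments: n = 52.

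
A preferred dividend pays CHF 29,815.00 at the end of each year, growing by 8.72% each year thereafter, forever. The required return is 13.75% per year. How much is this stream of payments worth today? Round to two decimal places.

Periodic rate r = 0.1375 per year.
Growing perpetuity (Gordon): PV = PMT₁ / (r − g) = 29,815 / (r − 0.0872) = CHF 592,743.54.

CHF 592,743.54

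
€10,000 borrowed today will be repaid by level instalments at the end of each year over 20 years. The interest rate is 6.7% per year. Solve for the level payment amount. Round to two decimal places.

€922.03

Level ordinary annuity; solve PV = PMT × [(1 − (1+r)^−n)/r] for PMT.
Periodic rate r = 0.067 per year.
With n = 20: PMT = 10,000 / ([(1 − (1+r)^−n)/r]) = €922.03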